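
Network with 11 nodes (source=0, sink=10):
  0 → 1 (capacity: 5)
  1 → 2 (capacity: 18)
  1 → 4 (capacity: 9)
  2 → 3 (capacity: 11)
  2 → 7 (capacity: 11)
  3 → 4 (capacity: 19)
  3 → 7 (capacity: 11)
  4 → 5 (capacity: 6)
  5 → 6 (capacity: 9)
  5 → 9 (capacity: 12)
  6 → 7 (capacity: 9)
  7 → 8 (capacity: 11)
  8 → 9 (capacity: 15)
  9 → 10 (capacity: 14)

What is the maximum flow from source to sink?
Maximum flow = 5

Max flow: 5

Flow assignment:
  0 → 1: 5/5
  1 → 4: 5/9
  4 → 5: 5/6
  5 → 9: 5/12
  9 → 10: 5/14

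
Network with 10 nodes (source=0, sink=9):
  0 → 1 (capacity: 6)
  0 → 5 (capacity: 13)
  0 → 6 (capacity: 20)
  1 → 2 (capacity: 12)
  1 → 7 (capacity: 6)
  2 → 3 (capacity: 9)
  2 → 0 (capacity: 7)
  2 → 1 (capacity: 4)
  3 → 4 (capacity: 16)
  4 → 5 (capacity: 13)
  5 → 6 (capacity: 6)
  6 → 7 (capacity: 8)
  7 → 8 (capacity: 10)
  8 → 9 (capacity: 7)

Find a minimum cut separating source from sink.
Min cut value = 7, edges: (8,9)

Min cut value: 7
Partition: S = [0, 1, 2, 3, 4, 5, 6, 7, 8], T = [9]
Cut edges: (8,9)

By max-flow min-cut theorem, max flow = min cut = 7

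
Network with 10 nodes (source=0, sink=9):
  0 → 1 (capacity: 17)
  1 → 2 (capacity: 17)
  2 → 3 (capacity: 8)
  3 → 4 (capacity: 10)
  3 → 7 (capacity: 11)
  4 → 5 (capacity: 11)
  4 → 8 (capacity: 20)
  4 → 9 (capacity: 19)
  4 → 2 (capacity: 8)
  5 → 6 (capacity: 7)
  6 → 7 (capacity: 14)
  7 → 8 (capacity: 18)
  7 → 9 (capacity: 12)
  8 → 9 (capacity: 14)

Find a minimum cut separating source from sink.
Min cut value = 8, edges: (2,3)

Min cut value: 8
Partition: S = [0, 1, 2], T = [3, 4, 5, 6, 7, 8, 9]
Cut edges: (2,3)

By max-flow min-cut theorem, max flow = min cut = 8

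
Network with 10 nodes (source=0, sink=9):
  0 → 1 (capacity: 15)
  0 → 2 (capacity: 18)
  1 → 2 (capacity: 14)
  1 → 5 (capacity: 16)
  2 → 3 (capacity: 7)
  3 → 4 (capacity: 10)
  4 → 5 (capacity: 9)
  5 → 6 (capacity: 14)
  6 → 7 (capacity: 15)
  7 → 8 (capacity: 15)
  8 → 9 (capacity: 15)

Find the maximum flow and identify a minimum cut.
Max flow = 14, Min cut edges: (5,6)

Maximum flow: 14
Minimum cut: (5,6)
Partition: S = [0, 1, 2, 3, 4, 5], T = [6, 7, 8, 9]

Max-flow min-cut theorem verified: both equal 14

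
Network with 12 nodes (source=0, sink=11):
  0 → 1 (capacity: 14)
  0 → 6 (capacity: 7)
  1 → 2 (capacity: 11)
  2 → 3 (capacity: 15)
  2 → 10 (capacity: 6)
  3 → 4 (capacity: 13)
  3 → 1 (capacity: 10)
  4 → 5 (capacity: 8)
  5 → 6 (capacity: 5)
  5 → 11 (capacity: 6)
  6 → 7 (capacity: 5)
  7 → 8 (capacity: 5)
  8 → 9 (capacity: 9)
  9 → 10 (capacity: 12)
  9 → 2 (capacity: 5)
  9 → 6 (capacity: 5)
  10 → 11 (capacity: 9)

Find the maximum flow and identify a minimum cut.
Max flow = 15, Min cut edges: (5,11), (10,11)

Maximum flow: 15
Minimum cut: (5,11), (10,11)
Partition: S = [0, 1, 2, 3, 4, 5, 6, 7, 8, 9, 10], T = [11]

Max-flow min-cut theorem verified: both equal 15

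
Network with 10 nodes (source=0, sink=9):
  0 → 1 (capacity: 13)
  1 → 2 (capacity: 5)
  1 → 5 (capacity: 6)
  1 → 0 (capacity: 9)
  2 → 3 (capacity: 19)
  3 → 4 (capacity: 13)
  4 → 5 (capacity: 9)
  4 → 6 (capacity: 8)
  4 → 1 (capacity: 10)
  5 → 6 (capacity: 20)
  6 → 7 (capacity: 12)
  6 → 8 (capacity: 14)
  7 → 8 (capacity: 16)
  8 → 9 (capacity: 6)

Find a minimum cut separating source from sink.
Min cut value = 6, edges: (8,9)

Min cut value: 6
Partition: S = [0, 1, 2, 3, 4, 5, 6, 7, 8], T = [9]
Cut edges: (8,9)

By max-flow min-cut theorem, max flow = min cut = 6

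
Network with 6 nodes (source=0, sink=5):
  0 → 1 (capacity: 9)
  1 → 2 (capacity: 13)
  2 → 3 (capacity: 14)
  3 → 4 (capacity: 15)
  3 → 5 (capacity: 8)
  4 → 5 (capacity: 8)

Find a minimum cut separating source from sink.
Min cut value = 9, edges: (0,1)

Min cut value: 9
Partition: S = [0], T = [1, 2, 3, 4, 5]
Cut edges: (0,1)

By max-flow min-cut theorem, max flow = min cut = 9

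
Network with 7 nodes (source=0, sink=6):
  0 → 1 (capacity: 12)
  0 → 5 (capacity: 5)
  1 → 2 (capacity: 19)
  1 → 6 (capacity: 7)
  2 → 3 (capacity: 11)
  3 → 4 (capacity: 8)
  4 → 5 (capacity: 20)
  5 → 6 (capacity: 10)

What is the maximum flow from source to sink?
Maximum flow = 17

Max flow: 17

Flow assignment:
  0 → 1: 12/12
  0 → 5: 5/5
  1 → 2: 5/19
  1 → 6: 7/7
  2 → 3: 5/11
  3 → 4: 5/8
  4 → 5: 5/20
  5 → 6: 10/10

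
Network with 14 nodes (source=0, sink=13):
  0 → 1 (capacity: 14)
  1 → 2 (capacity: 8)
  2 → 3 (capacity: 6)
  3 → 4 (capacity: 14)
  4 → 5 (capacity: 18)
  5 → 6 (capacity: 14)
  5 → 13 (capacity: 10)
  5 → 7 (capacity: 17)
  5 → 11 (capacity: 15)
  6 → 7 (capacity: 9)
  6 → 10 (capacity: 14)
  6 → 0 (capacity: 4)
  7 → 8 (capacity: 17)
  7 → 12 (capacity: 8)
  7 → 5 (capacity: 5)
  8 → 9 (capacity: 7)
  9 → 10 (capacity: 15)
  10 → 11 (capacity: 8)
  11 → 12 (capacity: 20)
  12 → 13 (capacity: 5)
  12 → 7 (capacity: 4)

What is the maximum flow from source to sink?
Maximum flow = 6

Max flow: 6

Flow assignment:
  0 → 1: 6/14
  1 → 2: 6/8
  2 → 3: 6/6
  3 → 4: 6/14
  4 → 5: 6/18
  5 → 13: 6/10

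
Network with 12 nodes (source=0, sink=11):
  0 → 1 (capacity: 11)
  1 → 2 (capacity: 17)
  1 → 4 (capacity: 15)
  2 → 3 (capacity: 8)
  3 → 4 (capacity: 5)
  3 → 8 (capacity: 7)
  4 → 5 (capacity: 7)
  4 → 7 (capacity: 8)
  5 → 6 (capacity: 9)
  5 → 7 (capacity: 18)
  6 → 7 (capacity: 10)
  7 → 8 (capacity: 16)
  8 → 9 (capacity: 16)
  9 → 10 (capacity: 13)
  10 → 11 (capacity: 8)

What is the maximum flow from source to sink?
Maximum flow = 8

Max flow: 8

Flow assignment:
  0 → 1: 8/11
  1 → 2: 8/17
  2 → 3: 8/8
  3 → 4: 4/5
  3 → 8: 4/7
  4 → 7: 4/8
  7 → 8: 4/16
  8 → 9: 8/16
  9 → 10: 8/13
  10 → 11: 8/8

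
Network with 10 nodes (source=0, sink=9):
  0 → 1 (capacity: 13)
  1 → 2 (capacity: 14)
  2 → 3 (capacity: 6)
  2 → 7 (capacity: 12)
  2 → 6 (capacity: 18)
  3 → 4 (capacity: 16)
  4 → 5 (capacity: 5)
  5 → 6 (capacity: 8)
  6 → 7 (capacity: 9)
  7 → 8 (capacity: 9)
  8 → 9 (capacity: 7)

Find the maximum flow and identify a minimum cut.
Max flow = 7, Min cut edges: (8,9)

Maximum flow: 7
Minimum cut: (8,9)
Partition: S = [0, 1, 2, 3, 4, 5, 6, 7, 8], T = [9]

Max-flow min-cut theorem verified: both equal 7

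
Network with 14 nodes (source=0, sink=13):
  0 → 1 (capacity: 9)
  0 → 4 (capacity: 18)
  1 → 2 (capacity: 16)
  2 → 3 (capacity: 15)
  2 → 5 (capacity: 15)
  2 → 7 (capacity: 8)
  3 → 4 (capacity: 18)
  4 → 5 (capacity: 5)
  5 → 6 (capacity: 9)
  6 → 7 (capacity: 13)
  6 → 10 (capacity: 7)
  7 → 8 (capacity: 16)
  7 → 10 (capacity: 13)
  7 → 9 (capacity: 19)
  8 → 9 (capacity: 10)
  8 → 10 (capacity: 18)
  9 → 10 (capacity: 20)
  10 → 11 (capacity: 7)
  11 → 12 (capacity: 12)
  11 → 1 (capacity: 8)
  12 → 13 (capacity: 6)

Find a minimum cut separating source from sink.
Min cut value = 6, edges: (12,13)

Min cut value: 6
Partition: S = [0, 1, 2, 3, 4, 5, 6, 7, 8, 9, 10, 11, 12], T = [13]
Cut edges: (12,13)

By max-flow min-cut theorem, max flow = min cut = 6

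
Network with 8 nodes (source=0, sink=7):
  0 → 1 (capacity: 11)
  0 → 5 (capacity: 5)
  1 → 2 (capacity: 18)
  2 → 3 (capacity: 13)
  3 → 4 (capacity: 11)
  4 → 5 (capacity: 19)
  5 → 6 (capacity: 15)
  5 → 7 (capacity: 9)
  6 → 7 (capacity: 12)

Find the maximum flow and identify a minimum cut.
Max flow = 16, Min cut edges: (0,5), (3,4)

Maximum flow: 16
Minimum cut: (0,5), (3,4)
Partition: S = [0, 1, 2, 3], T = [4, 5, 6, 7]

Max-flow min-cut theorem verified: both equal 16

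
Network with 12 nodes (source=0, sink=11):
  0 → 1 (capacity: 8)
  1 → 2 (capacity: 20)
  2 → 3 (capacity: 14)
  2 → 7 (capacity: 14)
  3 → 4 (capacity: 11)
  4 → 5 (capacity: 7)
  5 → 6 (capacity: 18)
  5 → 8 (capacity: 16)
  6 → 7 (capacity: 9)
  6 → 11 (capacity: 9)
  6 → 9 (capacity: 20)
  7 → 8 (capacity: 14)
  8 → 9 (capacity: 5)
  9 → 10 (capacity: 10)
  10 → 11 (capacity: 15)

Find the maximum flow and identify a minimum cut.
Max flow = 8, Min cut edges: (0,1)

Maximum flow: 8
Minimum cut: (0,1)
Partition: S = [0], T = [1, 2, 3, 4, 5, 6, 7, 8, 9, 10, 11]

Max-flow min-cut theorem verified: both equal 8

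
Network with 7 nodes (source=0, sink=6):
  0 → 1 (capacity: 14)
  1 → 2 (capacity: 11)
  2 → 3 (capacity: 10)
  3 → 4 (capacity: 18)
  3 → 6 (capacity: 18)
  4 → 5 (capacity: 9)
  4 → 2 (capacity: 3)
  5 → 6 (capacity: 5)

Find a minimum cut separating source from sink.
Min cut value = 10, edges: (2,3)

Min cut value: 10
Partition: S = [0, 1, 2], T = [3, 4, 5, 6]
Cut edges: (2,3)

By max-flow min-cut theorem, max flow = min cut = 10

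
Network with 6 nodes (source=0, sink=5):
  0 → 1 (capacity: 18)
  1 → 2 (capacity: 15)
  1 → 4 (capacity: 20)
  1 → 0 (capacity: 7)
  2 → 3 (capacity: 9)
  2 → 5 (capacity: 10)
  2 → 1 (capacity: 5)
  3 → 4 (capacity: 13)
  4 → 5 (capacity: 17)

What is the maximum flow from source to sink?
Maximum flow = 18

Max flow: 18

Flow assignment:
  0 → 1: 18/18
  1 → 2: 10/15
  1 → 4: 8/20
  2 → 5: 10/10
  4 → 5: 8/17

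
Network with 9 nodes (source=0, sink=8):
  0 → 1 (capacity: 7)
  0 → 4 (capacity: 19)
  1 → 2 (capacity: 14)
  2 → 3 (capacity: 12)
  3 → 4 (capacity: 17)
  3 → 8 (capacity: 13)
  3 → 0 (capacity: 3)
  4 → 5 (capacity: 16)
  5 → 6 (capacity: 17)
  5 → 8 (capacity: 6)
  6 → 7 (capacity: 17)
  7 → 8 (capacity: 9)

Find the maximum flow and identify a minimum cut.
Max flow = 22, Min cut edges: (0,1), (5,8), (7,8)

Maximum flow: 22
Minimum cut: (0,1), (5,8), (7,8)
Partition: S = [0, 4, 5, 6, 7], T = [1, 2, 3, 8]

Max-flow min-cut theorem verified: both equal 22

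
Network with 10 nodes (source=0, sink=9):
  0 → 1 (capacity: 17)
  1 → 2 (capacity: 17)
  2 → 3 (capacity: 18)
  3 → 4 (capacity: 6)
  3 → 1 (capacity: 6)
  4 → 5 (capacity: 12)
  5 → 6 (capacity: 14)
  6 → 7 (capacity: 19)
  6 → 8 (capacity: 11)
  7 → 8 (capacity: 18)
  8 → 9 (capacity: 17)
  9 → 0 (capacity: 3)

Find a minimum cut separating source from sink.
Min cut value = 6, edges: (3,4)

Min cut value: 6
Partition: S = [0, 1, 2, 3], T = [4, 5, 6, 7, 8, 9]
Cut edges: (3,4)

By max-flow min-cut theorem, max flow = min cut = 6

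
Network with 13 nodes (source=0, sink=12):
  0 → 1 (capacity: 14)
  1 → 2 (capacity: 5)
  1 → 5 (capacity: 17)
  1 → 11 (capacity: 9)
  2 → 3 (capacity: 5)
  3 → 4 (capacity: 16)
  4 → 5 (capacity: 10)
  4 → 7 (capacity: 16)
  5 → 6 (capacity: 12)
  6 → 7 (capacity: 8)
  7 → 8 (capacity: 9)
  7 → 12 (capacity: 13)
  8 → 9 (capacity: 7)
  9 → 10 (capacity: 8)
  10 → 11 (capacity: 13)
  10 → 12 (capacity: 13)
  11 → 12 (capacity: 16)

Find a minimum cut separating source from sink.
Min cut value = 14, edges: (0,1)

Min cut value: 14
Partition: S = [0], T = [1, 2, 3, 4, 5, 6, 7, 8, 9, 10, 11, 12]
Cut edges: (0,1)

By max-flow min-cut theorem, max flow = min cut = 14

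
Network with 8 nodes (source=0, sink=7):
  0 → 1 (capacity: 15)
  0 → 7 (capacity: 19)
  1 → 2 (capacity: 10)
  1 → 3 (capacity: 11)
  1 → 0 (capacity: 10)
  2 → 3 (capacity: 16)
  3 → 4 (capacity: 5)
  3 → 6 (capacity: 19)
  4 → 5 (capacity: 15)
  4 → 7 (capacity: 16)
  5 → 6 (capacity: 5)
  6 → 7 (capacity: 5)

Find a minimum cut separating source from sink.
Min cut value = 29, edges: (0,7), (3,4), (6,7)

Min cut value: 29
Partition: S = [0, 1, 2, 3, 5, 6], T = [4, 7]
Cut edges: (0,7), (3,4), (6,7)

By max-flow min-cut theorem, max flow = min cut = 29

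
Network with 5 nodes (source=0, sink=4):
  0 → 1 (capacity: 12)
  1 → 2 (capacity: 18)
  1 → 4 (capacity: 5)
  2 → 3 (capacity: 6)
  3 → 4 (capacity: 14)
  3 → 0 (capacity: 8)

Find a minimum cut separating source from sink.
Min cut value = 11, edges: (1,4), (2,3)

Min cut value: 11
Partition: S = [0, 1, 2], T = [3, 4]
Cut edges: (1,4), (2,3)

By max-flow min-cut theorem, max flow = min cut = 11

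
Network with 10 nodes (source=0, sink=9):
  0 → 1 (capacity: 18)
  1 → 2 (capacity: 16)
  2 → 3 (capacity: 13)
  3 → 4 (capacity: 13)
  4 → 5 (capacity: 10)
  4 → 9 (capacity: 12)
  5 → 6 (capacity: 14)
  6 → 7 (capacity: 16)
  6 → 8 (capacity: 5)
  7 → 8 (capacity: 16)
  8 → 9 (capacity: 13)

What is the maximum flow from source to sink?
Maximum flow = 13

Max flow: 13

Flow assignment:
  0 → 1: 13/18
  1 → 2: 13/16
  2 → 3: 13/13
  3 → 4: 13/13
  4 → 5: 1/10
  4 → 9: 12/12
  5 → 6: 1/14
  6 → 8: 1/5
  8 → 9: 1/13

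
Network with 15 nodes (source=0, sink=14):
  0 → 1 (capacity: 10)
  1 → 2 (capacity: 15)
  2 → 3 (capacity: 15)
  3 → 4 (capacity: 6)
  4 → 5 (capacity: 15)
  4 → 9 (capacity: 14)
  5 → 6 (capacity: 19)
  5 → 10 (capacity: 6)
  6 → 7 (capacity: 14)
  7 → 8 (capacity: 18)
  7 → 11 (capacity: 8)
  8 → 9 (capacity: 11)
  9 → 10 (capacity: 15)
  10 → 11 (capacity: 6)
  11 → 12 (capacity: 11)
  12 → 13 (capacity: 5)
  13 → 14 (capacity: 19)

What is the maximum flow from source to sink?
Maximum flow = 5

Max flow: 5

Flow assignment:
  0 → 1: 5/10
  1 → 2: 5/15
  2 → 3: 5/15
  3 → 4: 5/6
  4 → 5: 5/15
  5 → 10: 5/6
  10 → 11: 5/6
  11 → 12: 5/11
  12 → 13: 5/5
  13 → 14: 5/19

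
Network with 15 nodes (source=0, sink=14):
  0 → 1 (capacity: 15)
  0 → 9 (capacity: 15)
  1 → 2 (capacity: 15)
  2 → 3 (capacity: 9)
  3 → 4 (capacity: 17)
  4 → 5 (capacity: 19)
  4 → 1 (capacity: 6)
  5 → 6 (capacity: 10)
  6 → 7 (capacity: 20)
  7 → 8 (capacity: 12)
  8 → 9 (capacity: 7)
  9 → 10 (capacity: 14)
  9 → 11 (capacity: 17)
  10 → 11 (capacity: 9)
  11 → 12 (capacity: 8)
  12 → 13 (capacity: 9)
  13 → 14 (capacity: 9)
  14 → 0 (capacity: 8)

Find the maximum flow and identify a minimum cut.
Max flow = 8, Min cut edges: (11,12)

Maximum flow: 8
Minimum cut: (11,12)
Partition: S = [0, 1, 2, 3, 4, 5, 6, 7, 8, 9, 10, 11], T = [12, 13, 14]

Max-flow min-cut theorem verified: both equal 8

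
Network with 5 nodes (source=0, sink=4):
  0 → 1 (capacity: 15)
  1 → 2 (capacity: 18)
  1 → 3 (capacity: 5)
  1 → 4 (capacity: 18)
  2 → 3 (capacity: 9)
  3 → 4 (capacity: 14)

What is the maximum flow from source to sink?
Maximum flow = 15

Max flow: 15

Flow assignment:
  0 → 1: 15/15
  1 → 4: 15/18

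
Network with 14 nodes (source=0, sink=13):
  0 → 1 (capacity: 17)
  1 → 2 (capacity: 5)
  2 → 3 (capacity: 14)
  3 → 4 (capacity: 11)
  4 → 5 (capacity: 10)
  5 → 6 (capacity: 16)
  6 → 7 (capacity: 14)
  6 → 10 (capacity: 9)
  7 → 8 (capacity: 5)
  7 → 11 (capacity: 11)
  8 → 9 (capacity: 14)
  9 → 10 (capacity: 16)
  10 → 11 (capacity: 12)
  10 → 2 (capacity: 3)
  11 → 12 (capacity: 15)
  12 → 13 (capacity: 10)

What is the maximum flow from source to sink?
Maximum flow = 5

Max flow: 5

Flow assignment:
  0 → 1: 5/17
  1 → 2: 5/5
  2 → 3: 5/14
  3 → 4: 5/11
  4 → 5: 5/10
  5 → 6: 5/16
  6 → 7: 5/14
  7 → 11: 5/11
  11 → 12: 5/15
  12 → 13: 5/10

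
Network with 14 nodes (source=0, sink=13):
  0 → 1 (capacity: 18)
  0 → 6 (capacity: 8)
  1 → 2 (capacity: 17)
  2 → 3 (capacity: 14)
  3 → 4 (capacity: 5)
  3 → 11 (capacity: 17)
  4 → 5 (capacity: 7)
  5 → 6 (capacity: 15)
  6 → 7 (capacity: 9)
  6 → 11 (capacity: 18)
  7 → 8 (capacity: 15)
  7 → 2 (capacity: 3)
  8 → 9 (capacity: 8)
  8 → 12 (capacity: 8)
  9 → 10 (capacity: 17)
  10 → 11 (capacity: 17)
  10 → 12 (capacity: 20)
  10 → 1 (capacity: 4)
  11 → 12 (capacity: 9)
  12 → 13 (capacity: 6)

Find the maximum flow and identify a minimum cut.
Max flow = 6, Min cut edges: (12,13)

Maximum flow: 6
Minimum cut: (12,13)
Partition: S = [0, 1, 2, 3, 4, 5, 6, 7, 8, 9, 10, 11, 12], T = [13]

Max-flow min-cut theorem verified: both equal 6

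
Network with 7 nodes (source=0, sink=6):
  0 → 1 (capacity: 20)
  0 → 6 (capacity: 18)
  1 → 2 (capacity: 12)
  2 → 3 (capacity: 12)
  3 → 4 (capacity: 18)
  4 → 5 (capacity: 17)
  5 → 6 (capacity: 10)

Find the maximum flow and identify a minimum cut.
Max flow = 28, Min cut edges: (0,6), (5,6)

Maximum flow: 28
Minimum cut: (0,6), (5,6)
Partition: S = [0, 1, 2, 3, 4, 5], T = [6]

Max-flow min-cut theorem verified: both equal 28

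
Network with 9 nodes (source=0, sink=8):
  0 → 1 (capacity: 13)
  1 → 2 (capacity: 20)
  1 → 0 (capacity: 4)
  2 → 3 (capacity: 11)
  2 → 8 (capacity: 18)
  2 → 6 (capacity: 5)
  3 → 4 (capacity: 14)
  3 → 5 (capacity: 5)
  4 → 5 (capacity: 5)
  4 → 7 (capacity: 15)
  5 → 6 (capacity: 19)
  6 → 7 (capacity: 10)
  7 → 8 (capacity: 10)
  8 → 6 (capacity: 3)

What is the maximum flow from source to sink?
Maximum flow = 13

Max flow: 13

Flow assignment:
  0 → 1: 13/13
  1 → 2: 13/20
  2 → 8: 13/18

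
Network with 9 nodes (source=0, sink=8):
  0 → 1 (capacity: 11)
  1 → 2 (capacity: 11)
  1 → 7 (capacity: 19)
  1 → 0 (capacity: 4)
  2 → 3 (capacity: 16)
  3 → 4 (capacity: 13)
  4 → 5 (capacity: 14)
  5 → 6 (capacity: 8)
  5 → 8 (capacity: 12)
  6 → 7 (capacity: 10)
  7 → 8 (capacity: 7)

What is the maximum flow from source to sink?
Maximum flow = 11

Max flow: 11

Flow assignment:
  0 → 1: 11/11
  1 → 2: 4/11
  1 → 7: 7/19
  2 → 3: 4/16
  3 → 4: 4/13
  4 → 5: 4/14
  5 → 8: 4/12
  7 → 8: 7/7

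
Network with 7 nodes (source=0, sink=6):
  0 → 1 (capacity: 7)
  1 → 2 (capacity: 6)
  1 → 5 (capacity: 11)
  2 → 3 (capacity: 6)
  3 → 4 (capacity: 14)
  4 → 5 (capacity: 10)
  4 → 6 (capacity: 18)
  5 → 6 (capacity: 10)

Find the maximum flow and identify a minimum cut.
Max flow = 7, Min cut edges: (0,1)

Maximum flow: 7
Minimum cut: (0,1)
Partition: S = [0], T = [1, 2, 3, 4, 5, 6]

Max-flow min-cut theorem verified: both equal 7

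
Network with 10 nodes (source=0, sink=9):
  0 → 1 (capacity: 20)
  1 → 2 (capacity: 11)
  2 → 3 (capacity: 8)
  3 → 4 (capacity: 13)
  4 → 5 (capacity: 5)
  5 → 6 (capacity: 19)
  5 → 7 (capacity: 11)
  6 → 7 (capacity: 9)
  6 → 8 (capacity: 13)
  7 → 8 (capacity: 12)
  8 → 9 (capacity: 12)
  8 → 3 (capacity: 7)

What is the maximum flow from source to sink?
Maximum flow = 5

Max flow: 5

Flow assignment:
  0 → 1: 5/20
  1 → 2: 5/11
  2 → 3: 5/8
  3 → 4: 5/13
  4 → 5: 5/5
  5 → 6: 5/19
  6 → 8: 5/13
  8 → 9: 5/12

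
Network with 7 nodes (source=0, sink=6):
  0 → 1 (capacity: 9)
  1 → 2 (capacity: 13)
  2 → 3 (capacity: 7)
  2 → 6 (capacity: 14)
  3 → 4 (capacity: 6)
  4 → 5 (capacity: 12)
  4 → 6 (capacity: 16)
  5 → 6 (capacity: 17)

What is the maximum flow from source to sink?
Maximum flow = 9

Max flow: 9

Flow assignment:
  0 → 1: 9/9
  1 → 2: 9/13
  2 → 6: 9/14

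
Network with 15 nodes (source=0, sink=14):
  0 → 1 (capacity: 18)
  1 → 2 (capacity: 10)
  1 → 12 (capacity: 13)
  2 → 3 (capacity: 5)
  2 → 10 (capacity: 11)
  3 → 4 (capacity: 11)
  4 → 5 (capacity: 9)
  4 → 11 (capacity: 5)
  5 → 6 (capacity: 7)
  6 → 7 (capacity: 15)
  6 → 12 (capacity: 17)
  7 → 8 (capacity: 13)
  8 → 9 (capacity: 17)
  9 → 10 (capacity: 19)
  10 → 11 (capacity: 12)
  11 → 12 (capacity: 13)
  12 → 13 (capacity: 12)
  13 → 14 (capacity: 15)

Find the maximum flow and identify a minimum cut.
Max flow = 12, Min cut edges: (12,13)

Maximum flow: 12
Minimum cut: (12,13)
Partition: S = [0, 1, 2, 3, 4, 5, 6, 7, 8, 9, 10, 11, 12], T = [13, 14]

Max-flow min-cut theorem verified: both equal 12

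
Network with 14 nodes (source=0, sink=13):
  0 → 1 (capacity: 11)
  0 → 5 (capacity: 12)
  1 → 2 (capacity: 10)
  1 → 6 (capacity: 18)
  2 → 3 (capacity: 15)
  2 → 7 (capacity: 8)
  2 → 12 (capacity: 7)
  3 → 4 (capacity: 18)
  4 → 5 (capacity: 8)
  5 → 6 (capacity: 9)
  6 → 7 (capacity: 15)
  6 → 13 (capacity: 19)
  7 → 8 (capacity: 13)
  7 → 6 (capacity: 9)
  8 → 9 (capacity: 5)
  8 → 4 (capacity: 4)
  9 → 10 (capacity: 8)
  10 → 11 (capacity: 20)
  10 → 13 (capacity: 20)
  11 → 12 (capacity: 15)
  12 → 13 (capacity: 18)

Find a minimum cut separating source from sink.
Min cut value = 20, edges: (0,1), (5,6)

Min cut value: 20
Partition: S = [0, 3, 4, 5], T = [1, 2, 6, 7, 8, 9, 10, 11, 12, 13]
Cut edges: (0,1), (5,6)

By max-flow min-cut theorem, max flow = min cut = 20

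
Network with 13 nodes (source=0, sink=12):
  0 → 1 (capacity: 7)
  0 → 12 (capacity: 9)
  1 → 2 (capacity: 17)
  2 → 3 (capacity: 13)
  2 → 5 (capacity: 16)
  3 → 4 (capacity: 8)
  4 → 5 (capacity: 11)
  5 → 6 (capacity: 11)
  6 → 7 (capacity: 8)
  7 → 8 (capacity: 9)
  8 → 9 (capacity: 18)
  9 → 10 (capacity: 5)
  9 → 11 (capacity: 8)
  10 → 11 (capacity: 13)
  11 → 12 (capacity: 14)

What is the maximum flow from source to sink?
Maximum flow = 16

Max flow: 16

Flow assignment:
  0 → 1: 7/7
  0 → 12: 9/9
  1 → 2: 7/17
  2 → 5: 7/16
  5 → 6: 7/11
  6 → 7: 7/8
  7 → 8: 7/9
  8 → 9: 7/18
  9 → 11: 7/8
  11 → 12: 7/14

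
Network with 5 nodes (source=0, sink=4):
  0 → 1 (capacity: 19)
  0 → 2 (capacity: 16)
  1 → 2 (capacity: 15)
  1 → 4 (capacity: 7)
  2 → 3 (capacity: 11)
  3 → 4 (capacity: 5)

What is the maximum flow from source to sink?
Maximum flow = 12

Max flow: 12

Flow assignment:
  0 → 1: 7/19
  0 → 2: 5/16
  1 → 4: 7/7
  2 → 3: 5/11
  3 → 4: 5/5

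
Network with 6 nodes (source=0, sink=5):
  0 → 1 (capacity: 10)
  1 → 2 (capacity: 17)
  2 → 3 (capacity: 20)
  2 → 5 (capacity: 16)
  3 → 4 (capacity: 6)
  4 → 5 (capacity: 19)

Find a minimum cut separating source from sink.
Min cut value = 10, edges: (0,1)

Min cut value: 10
Partition: S = [0], T = [1, 2, 3, 4, 5]
Cut edges: (0,1)

By max-flow min-cut theorem, max flow = min cut = 10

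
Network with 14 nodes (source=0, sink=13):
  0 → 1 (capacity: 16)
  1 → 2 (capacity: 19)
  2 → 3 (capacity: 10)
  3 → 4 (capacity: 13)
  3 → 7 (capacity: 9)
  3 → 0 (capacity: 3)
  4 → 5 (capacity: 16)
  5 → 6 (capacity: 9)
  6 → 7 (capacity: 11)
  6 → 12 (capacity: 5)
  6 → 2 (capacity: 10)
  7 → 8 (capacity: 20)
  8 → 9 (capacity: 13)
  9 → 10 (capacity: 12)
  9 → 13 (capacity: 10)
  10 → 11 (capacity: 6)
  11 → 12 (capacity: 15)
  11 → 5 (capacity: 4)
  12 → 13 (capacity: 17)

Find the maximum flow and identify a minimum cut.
Max flow = 10, Min cut edges: (2,3)

Maximum flow: 10
Minimum cut: (2,3)
Partition: S = [0, 1, 2], T = [3, 4, 5, 6, 7, 8, 9, 10, 11, 12, 13]

Max-flow min-cut theorem verified: both equal 10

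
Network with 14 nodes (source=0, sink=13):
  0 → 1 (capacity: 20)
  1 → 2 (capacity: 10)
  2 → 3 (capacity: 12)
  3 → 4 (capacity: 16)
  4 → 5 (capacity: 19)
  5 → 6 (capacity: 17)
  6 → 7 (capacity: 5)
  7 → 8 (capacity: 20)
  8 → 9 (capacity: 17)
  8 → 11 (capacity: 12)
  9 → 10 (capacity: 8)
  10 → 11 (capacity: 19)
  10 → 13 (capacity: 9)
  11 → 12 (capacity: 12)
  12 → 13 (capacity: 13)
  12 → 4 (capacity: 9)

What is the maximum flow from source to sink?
Maximum flow = 5

Max flow: 5

Flow assignment:
  0 → 1: 5/20
  1 → 2: 5/10
  2 → 3: 5/12
  3 → 4: 5/16
  4 → 5: 5/19
  5 → 6: 5/17
  6 → 7: 5/5
  7 → 8: 5/20
  8 → 9: 5/17
  9 → 10: 5/8
  10 → 13: 5/9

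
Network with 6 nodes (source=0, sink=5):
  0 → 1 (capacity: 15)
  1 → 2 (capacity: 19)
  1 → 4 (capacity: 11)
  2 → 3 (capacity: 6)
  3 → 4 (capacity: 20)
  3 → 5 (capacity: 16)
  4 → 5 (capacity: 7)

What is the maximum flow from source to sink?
Maximum flow = 13

Max flow: 13

Flow assignment:
  0 → 1: 13/15
  1 → 2: 6/19
  1 → 4: 7/11
  2 → 3: 6/6
  3 → 5: 6/16
  4 → 5: 7/7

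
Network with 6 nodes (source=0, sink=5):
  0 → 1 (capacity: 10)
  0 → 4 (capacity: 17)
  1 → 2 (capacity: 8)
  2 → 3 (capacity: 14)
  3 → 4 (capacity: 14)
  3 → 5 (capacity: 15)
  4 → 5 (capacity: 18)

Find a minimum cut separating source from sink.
Min cut value = 25, edges: (0,4), (1,2)

Min cut value: 25
Partition: S = [0, 1], T = [2, 3, 4, 5]
Cut edges: (0,4), (1,2)

By max-flow min-cut theorem, max flow = min cut = 25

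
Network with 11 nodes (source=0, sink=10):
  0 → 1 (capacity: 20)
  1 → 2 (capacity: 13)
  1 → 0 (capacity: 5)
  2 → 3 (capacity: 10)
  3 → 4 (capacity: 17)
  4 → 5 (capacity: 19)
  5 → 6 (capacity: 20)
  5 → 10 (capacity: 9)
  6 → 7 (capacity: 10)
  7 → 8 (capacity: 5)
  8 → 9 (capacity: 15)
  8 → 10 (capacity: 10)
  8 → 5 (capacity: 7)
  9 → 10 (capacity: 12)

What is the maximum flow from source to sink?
Maximum flow = 10

Max flow: 10

Flow assignment:
  0 → 1: 10/20
  1 → 2: 10/13
  2 → 3: 10/10
  3 → 4: 10/17
  4 → 5: 10/19
  5 → 6: 1/20
  5 → 10: 9/9
  6 → 7: 1/10
  7 → 8: 1/5
  8 → 10: 1/10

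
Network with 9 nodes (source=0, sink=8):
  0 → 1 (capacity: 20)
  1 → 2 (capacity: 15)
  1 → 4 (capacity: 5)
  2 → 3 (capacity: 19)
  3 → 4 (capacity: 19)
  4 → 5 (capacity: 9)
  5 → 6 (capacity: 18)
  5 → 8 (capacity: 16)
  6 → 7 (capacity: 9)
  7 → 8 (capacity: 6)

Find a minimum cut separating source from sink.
Min cut value = 9, edges: (4,5)

Min cut value: 9
Partition: S = [0, 1, 2, 3, 4], T = [5, 6, 7, 8]
Cut edges: (4,5)

By max-flow min-cut theorem, max flow = min cut = 9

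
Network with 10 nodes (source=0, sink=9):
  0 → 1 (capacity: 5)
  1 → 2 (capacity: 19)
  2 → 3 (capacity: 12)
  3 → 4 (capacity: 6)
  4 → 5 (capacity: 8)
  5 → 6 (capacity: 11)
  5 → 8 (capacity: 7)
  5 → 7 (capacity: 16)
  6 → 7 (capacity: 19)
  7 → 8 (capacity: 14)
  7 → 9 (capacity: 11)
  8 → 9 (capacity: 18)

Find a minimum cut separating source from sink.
Min cut value = 5, edges: (0,1)

Min cut value: 5
Partition: S = [0], T = [1, 2, 3, 4, 5, 6, 7, 8, 9]
Cut edges: (0,1)

By max-flow min-cut theorem, max flow = min cut = 5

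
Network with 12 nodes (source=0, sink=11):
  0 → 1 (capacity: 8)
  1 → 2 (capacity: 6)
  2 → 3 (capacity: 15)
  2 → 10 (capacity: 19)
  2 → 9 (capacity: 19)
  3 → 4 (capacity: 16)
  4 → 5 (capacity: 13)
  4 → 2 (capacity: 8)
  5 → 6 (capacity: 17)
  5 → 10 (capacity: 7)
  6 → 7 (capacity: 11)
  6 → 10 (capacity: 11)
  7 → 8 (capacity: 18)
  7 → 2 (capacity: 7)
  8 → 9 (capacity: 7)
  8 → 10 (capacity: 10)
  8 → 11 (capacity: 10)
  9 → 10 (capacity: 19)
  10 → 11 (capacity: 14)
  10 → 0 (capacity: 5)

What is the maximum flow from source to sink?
Maximum flow = 6

Max flow: 6

Flow assignment:
  0 → 1: 6/8
  1 → 2: 6/6
  2 → 10: 6/19
  10 → 11: 6/14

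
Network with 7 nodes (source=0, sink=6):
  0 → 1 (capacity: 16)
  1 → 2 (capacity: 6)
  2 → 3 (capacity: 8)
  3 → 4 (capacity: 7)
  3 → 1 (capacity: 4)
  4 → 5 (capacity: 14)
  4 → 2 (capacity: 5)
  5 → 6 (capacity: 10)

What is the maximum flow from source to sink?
Maximum flow = 6

Max flow: 6

Flow assignment:
  0 → 1: 6/16
  1 → 2: 6/6
  2 → 3: 6/8
  3 → 4: 6/7
  4 → 5: 6/14
  5 → 6: 6/10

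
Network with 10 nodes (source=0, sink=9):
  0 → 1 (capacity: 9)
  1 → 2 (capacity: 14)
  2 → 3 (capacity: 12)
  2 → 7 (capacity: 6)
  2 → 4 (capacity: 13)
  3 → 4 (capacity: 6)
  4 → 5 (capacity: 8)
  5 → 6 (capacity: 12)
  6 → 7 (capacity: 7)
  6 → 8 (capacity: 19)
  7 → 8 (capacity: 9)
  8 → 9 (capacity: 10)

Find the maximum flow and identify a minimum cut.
Max flow = 9, Min cut edges: (0,1)

Maximum flow: 9
Minimum cut: (0,1)
Partition: S = [0], T = [1, 2, 3, 4, 5, 6, 7, 8, 9]

Max-flow min-cut theorem verified: both equal 9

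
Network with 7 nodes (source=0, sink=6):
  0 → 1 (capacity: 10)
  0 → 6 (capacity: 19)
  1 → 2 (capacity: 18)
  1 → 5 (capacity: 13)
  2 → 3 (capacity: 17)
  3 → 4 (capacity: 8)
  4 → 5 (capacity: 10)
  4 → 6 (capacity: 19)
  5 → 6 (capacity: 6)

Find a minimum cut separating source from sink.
Min cut value = 29, edges: (0,1), (0,6)

Min cut value: 29
Partition: S = [0], T = [1, 2, 3, 4, 5, 6]
Cut edges: (0,1), (0,6)

By max-flow min-cut theorem, max flow = min cut = 29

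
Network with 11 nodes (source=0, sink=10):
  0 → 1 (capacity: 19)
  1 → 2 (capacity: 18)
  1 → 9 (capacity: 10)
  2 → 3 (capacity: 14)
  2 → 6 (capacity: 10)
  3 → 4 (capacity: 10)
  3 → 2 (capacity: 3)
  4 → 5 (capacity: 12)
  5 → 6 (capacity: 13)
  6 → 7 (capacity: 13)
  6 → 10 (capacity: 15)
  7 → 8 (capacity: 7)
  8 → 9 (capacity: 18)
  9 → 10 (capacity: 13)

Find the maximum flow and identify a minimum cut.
Max flow = 19, Min cut edges: (0,1)

Maximum flow: 19
Minimum cut: (0,1)
Partition: S = [0], T = [1, 2, 3, 4, 5, 6, 7, 8, 9, 10]

Max-flow min-cut theorem verified: both equal 19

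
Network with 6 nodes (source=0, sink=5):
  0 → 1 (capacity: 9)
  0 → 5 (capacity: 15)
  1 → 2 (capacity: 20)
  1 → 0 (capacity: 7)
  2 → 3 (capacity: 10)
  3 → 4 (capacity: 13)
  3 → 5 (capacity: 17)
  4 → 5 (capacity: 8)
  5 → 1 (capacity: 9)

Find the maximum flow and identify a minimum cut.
Max flow = 24, Min cut edges: (0,1), (0,5)

Maximum flow: 24
Minimum cut: (0,1), (0,5)
Partition: S = [0], T = [1, 2, 3, 4, 5]

Max-flow min-cut theorem verified: both equal 24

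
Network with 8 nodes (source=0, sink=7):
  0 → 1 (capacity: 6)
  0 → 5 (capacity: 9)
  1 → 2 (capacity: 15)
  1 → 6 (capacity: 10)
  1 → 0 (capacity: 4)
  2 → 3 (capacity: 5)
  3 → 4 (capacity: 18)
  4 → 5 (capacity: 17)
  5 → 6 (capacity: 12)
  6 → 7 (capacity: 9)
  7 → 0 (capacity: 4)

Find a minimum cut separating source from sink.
Min cut value = 9, edges: (6,7)

Min cut value: 9
Partition: S = [0, 1, 2, 3, 4, 5, 6], T = [7]
Cut edges: (6,7)

By max-flow min-cut theorem, max flow = min cut = 9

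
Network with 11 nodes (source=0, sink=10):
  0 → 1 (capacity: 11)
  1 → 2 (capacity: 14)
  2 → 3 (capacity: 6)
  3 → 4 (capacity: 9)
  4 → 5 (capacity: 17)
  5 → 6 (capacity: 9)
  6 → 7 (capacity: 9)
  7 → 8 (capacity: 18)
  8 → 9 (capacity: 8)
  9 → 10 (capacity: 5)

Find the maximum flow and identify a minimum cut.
Max flow = 5, Min cut edges: (9,10)

Maximum flow: 5
Minimum cut: (9,10)
Partition: S = [0, 1, 2, 3, 4, 5, 6, 7, 8, 9], T = [10]

Max-flow min-cut theorem verified: both equal 5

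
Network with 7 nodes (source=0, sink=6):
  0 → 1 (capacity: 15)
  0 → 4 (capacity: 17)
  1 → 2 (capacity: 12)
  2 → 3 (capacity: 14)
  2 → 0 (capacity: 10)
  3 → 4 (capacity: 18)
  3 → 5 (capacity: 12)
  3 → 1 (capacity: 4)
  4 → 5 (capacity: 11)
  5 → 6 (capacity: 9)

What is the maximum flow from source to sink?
Maximum flow = 9

Max flow: 9

Flow assignment:
  0 → 1: 8/15
  0 → 4: 9/17
  1 → 2: 12/12
  2 → 3: 4/14
  2 → 0: 8/10
  3 → 1: 4/4
  4 → 5: 9/11
  5 → 6: 9/9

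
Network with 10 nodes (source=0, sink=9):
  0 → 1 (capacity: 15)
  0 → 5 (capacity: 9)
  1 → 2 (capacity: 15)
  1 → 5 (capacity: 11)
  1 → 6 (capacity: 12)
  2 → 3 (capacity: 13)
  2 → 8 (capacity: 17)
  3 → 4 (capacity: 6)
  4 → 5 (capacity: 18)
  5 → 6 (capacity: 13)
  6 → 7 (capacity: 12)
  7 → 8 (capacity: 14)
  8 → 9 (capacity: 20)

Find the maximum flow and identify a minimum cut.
Max flow = 20, Min cut edges: (8,9)

Maximum flow: 20
Minimum cut: (8,9)
Partition: S = [0, 1, 2, 3, 4, 5, 6, 7, 8], T = [9]

Max-flow min-cut theorem verified: both equal 20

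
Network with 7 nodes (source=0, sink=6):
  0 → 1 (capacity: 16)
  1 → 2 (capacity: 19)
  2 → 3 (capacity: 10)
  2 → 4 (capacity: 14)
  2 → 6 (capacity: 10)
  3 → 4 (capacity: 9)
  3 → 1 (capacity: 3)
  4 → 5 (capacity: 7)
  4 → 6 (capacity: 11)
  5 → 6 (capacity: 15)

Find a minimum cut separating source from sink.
Min cut value = 16, edges: (0,1)

Min cut value: 16
Partition: S = [0], T = [1, 2, 3, 4, 5, 6]
Cut edges: (0,1)

By max-flow min-cut theorem, max flow = min cut = 16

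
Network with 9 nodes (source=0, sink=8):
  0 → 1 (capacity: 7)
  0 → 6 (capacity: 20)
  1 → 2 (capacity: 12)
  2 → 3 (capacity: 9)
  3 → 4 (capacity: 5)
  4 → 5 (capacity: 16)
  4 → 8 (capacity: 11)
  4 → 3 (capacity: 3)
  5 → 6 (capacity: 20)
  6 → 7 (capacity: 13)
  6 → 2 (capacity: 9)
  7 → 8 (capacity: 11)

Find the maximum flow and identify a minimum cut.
Max flow = 16, Min cut edges: (3,4), (7,8)

Maximum flow: 16
Minimum cut: (3,4), (7,8)
Partition: S = [0, 1, 2, 3, 5, 6, 7], T = [4, 8]

Max-flow min-cut theorem verified: both equal 16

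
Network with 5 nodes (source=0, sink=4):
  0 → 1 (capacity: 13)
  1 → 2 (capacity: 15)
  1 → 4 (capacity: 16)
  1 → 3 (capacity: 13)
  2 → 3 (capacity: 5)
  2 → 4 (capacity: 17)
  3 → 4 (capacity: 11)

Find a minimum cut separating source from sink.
Min cut value = 13, edges: (0,1)

Min cut value: 13
Partition: S = [0], T = [1, 2, 3, 4]
Cut edges: (0,1)

By max-flow min-cut theorem, max flow = min cut = 13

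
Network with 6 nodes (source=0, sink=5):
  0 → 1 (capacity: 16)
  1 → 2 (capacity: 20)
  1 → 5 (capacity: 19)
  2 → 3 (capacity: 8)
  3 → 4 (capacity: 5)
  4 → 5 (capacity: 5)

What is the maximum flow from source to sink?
Maximum flow = 16

Max flow: 16

Flow assignment:
  0 → 1: 16/16
  1 → 5: 16/19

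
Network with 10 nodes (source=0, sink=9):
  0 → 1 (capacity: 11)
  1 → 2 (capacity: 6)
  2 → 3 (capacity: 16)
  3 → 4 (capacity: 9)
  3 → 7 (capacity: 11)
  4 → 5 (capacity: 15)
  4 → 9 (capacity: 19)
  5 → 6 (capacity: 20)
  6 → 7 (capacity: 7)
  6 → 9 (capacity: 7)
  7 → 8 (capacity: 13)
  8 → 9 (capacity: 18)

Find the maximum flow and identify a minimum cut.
Max flow = 6, Min cut edges: (1,2)

Maximum flow: 6
Minimum cut: (1,2)
Partition: S = [0, 1], T = [2, 3, 4, 5, 6, 7, 8, 9]

Max-flow min-cut theorem verified: both equal 6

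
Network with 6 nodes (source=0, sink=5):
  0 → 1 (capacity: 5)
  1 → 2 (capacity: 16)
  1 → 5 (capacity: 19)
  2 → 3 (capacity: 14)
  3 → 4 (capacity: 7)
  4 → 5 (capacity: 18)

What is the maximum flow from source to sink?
Maximum flow = 5

Max flow: 5

Flow assignment:
  0 → 1: 5/5
  1 → 5: 5/19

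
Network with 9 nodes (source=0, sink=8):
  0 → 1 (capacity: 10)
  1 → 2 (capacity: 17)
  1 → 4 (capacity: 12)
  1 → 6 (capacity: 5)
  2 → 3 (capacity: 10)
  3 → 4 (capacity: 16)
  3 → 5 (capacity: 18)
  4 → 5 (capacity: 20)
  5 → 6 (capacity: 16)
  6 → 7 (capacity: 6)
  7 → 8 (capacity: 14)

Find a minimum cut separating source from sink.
Min cut value = 6, edges: (6,7)

Min cut value: 6
Partition: S = [0, 1, 2, 3, 4, 5, 6], T = [7, 8]
Cut edges: (6,7)

By max-flow min-cut theorem, max flow = min cut = 6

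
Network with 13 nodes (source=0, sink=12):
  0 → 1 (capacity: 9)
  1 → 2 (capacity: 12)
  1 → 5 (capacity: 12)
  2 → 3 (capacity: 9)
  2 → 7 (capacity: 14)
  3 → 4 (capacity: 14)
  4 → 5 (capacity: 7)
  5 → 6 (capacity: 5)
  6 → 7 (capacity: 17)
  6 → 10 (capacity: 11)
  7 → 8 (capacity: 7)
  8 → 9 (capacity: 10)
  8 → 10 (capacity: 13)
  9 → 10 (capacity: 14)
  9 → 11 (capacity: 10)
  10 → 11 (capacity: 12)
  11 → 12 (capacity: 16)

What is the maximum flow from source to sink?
Maximum flow = 9

Max flow: 9

Flow assignment:
  0 → 1: 9/9
  1 → 2: 4/12
  1 → 5: 5/12
  2 → 7: 4/14
  5 → 6: 5/5
  6 → 10: 5/11
  7 → 8: 4/7
  8 → 9: 4/10
  9 → 11: 4/10
  10 → 11: 5/12
  11 → 12: 9/16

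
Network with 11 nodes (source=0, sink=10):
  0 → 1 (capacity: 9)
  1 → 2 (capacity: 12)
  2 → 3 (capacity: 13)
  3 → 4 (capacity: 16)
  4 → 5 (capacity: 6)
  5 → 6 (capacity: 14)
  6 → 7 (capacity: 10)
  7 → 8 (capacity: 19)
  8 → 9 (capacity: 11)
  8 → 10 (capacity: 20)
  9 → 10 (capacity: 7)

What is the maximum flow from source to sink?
Maximum flow = 6

Max flow: 6

Flow assignment:
  0 → 1: 6/9
  1 → 2: 6/12
  2 → 3: 6/13
  3 → 4: 6/16
  4 → 5: 6/6
  5 → 6: 6/14
  6 → 7: 6/10
  7 → 8: 6/19
  8 → 10: 6/20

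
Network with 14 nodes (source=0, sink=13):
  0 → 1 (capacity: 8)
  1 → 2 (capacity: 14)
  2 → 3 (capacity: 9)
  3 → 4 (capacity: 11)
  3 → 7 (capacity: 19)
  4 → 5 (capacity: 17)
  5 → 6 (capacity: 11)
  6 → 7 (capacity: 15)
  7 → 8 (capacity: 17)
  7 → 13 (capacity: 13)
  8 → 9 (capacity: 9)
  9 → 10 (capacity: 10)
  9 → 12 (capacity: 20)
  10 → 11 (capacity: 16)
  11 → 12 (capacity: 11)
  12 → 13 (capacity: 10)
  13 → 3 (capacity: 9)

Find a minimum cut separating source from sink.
Min cut value = 8, edges: (0,1)

Min cut value: 8
Partition: S = [0], T = [1, 2, 3, 4, 5, 6, 7, 8, 9, 10, 11, 12, 13]
Cut edges: (0,1)

By max-flow min-cut theorem, max flow = min cut = 8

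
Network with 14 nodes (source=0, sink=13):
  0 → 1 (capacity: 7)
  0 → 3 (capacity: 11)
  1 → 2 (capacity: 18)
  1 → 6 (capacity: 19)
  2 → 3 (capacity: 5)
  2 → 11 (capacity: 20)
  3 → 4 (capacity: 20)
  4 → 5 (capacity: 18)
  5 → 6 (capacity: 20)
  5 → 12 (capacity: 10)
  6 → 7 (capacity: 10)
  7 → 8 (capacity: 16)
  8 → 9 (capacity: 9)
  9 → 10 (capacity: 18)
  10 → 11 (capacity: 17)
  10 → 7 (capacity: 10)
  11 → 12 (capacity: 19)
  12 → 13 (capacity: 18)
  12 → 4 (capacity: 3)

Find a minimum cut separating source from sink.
Min cut value = 18, edges: (12,13)

Min cut value: 18
Partition: S = [0, 1, 2, 3, 4, 5, 6, 7, 8, 9, 10, 11, 12], T = [13]
Cut edges: (12,13)

By max-flow min-cut theorem, max flow = min cut = 18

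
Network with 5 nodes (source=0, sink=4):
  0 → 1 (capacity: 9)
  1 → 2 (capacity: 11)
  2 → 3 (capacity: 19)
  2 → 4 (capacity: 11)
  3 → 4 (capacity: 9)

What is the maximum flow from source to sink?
Maximum flow = 9

Max flow: 9

Flow assignment:
  0 → 1: 9/9
  1 → 2: 9/11
  2 → 4: 9/11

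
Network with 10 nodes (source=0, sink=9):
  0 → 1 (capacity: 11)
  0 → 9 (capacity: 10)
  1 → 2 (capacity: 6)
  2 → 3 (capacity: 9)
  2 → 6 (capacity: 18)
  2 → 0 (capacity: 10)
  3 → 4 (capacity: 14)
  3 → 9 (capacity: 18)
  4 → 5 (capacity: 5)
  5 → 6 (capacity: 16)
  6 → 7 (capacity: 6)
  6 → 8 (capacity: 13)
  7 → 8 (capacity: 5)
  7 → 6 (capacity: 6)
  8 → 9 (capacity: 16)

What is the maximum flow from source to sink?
Maximum flow = 16

Max flow: 16

Flow assignment:
  0 → 1: 6/11
  0 → 9: 10/10
  1 → 2: 6/6
  2 → 3: 6/9
  3 → 9: 6/18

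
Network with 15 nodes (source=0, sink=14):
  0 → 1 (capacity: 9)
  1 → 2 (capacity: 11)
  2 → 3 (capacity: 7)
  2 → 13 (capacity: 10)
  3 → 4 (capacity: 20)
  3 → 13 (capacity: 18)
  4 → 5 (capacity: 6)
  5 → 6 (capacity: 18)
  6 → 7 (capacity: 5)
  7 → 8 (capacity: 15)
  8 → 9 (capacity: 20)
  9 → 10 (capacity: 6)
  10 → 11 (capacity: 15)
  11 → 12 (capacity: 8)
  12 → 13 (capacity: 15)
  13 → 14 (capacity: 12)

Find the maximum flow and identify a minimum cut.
Max flow = 9, Min cut edges: (0,1)

Maximum flow: 9
Minimum cut: (0,1)
Partition: S = [0], T = [1, 2, 3, 4, 5, 6, 7, 8, 9, 10, 11, 12, 13, 14]

Max-flow min-cut theorem verified: both equal 9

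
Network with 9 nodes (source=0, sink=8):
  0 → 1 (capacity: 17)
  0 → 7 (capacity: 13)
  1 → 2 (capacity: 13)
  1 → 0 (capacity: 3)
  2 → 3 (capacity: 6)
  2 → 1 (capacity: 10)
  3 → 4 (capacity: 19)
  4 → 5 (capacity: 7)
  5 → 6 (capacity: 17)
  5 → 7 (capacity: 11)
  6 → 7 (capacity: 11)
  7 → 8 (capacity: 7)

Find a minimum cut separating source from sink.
Min cut value = 7, edges: (7,8)

Min cut value: 7
Partition: S = [0, 1, 2, 3, 4, 5, 6, 7], T = [8]
Cut edges: (7,8)

By max-flow min-cut theorem, max flow = min cut = 7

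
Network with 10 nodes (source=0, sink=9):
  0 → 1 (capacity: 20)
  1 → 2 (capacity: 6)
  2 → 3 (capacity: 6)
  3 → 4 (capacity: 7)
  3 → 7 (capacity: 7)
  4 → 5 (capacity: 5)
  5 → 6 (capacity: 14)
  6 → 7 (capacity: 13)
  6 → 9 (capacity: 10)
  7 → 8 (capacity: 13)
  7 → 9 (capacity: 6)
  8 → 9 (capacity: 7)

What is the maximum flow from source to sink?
Maximum flow = 6

Max flow: 6

Flow assignment:
  0 → 1: 6/20
  1 → 2: 6/6
  2 → 3: 6/6
  3 → 7: 6/7
  7 → 9: 6/6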